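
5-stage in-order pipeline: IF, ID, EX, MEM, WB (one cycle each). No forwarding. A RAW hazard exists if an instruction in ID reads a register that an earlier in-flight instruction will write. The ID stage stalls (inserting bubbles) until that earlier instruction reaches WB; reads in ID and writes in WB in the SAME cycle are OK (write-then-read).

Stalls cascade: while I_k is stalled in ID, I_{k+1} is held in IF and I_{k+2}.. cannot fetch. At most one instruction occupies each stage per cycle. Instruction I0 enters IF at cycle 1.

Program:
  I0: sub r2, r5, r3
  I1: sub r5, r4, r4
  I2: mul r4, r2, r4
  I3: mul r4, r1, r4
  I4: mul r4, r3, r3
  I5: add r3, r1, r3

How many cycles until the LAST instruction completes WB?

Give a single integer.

Answer: 13

Derivation:
I0 sub r2 <- r5,r3: IF@1 ID@2 stall=0 (-) EX@3 MEM@4 WB@5
I1 sub r5 <- r4,r4: IF@2 ID@3 stall=0 (-) EX@4 MEM@5 WB@6
I2 mul r4 <- r2,r4: IF@3 ID@4 stall=1 (RAW on I0.r2 (WB@5)) EX@6 MEM@7 WB@8
I3 mul r4 <- r1,r4: IF@4 ID@6 stall=2 (RAW on I2.r4 (WB@8)) EX@9 MEM@10 WB@11
I4 mul r4 <- r3,r3: IF@6 ID@9 stall=0 (-) EX@10 MEM@11 WB@12
I5 add r3 <- r1,r3: IF@9 ID@10 stall=0 (-) EX@11 MEM@12 WB@13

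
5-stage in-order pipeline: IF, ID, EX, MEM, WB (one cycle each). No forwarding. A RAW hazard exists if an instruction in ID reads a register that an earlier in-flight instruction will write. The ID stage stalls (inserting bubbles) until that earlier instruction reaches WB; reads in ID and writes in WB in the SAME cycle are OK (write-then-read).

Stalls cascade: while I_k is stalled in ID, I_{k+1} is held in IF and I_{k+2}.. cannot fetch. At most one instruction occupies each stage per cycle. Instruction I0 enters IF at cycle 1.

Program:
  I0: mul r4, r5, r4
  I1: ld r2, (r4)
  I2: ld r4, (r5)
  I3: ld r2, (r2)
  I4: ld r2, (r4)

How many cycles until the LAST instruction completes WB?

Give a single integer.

Answer: 12

Derivation:
I0 mul r4 <- r5,r4: IF@1 ID@2 stall=0 (-) EX@3 MEM@4 WB@5
I1 ld r2 <- r4: IF@2 ID@3 stall=2 (RAW on I0.r4 (WB@5)) EX@6 MEM@7 WB@8
I2 ld r4 <- r5: IF@3 ID@6 stall=0 (-) EX@7 MEM@8 WB@9
I3 ld r2 <- r2: IF@6 ID@7 stall=1 (RAW on I1.r2 (WB@8)) EX@9 MEM@10 WB@11
I4 ld r2 <- r4: IF@7 ID@9 stall=0 (-) EX@10 MEM@11 WB@12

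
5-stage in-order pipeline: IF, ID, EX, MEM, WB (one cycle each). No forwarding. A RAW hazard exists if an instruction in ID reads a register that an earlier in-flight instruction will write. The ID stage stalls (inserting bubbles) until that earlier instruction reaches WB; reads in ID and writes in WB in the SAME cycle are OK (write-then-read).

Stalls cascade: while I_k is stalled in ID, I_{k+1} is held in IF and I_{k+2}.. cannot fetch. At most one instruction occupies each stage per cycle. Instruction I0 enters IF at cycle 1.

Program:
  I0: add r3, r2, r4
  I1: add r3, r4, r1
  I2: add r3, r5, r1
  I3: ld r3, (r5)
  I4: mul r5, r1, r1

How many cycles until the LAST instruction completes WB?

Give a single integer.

Answer: 9

Derivation:
I0 add r3 <- r2,r4: IF@1 ID@2 stall=0 (-) EX@3 MEM@4 WB@5
I1 add r3 <- r4,r1: IF@2 ID@3 stall=0 (-) EX@4 MEM@5 WB@6
I2 add r3 <- r5,r1: IF@3 ID@4 stall=0 (-) EX@5 MEM@6 WB@7
I3 ld r3 <- r5: IF@4 ID@5 stall=0 (-) EX@6 MEM@7 WB@8
I4 mul r5 <- r1,r1: IF@5 ID@6 stall=0 (-) EX@7 MEM@8 WB@9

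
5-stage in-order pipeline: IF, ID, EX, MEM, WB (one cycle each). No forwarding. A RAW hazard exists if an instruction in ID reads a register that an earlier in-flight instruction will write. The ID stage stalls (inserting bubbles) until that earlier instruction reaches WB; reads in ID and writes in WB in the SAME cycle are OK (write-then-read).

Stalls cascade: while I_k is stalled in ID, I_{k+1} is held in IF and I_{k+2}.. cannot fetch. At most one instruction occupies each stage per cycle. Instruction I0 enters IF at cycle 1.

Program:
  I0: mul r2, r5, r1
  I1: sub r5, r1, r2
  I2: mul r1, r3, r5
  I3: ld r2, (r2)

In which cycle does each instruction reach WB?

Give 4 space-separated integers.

Answer: 5 8 11 12

Derivation:
I0 mul r2 <- r5,r1: IF@1 ID@2 stall=0 (-) EX@3 MEM@4 WB@5
I1 sub r5 <- r1,r2: IF@2 ID@3 stall=2 (RAW on I0.r2 (WB@5)) EX@6 MEM@7 WB@8
I2 mul r1 <- r3,r5: IF@3 ID@6 stall=2 (RAW on I1.r5 (WB@8)) EX@9 MEM@10 WB@11
I3 ld r2 <- r2: IF@6 ID@9 stall=0 (-) EX@10 MEM@11 WB@12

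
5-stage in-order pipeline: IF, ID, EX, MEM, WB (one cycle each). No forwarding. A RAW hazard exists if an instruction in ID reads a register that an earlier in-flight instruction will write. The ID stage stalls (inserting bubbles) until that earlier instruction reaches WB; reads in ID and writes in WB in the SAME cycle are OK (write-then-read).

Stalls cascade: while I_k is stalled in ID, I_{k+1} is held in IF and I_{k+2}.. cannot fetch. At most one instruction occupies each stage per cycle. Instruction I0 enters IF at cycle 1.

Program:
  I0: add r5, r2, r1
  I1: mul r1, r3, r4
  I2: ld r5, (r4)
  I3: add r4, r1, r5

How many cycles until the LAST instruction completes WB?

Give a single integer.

I0 add r5 <- r2,r1: IF@1 ID@2 stall=0 (-) EX@3 MEM@4 WB@5
I1 mul r1 <- r3,r4: IF@2 ID@3 stall=0 (-) EX@4 MEM@5 WB@6
I2 ld r5 <- r4: IF@3 ID@4 stall=0 (-) EX@5 MEM@6 WB@7
I3 add r4 <- r1,r5: IF@4 ID@5 stall=2 (RAW on I2.r5 (WB@7)) EX@8 MEM@9 WB@10

Answer: 10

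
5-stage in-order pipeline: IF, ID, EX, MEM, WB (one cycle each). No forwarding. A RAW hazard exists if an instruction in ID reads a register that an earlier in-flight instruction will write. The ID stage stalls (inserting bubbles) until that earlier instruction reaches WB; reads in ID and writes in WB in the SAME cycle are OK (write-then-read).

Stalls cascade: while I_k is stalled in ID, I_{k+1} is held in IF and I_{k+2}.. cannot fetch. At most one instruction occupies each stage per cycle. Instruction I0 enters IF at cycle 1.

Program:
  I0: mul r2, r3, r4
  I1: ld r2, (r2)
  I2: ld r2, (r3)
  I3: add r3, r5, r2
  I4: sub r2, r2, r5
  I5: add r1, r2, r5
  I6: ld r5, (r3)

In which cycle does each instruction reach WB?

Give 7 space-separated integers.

I0 mul r2 <- r3,r4: IF@1 ID@2 stall=0 (-) EX@3 MEM@4 WB@5
I1 ld r2 <- r2: IF@2 ID@3 stall=2 (RAW on I0.r2 (WB@5)) EX@6 MEM@7 WB@8
I2 ld r2 <- r3: IF@3 ID@6 stall=0 (-) EX@7 MEM@8 WB@9
I3 add r3 <- r5,r2: IF@6 ID@7 stall=2 (RAW on I2.r2 (WB@9)) EX@10 MEM@11 WB@12
I4 sub r2 <- r2,r5: IF@7 ID@10 stall=0 (-) EX@11 MEM@12 WB@13
I5 add r1 <- r2,r5: IF@10 ID@11 stall=2 (RAW on I4.r2 (WB@13)) EX@14 MEM@15 WB@16
I6 ld r5 <- r3: IF@11 ID@14 stall=0 (-) EX@15 MEM@16 WB@17

Answer: 5 8 9 12 13 16 17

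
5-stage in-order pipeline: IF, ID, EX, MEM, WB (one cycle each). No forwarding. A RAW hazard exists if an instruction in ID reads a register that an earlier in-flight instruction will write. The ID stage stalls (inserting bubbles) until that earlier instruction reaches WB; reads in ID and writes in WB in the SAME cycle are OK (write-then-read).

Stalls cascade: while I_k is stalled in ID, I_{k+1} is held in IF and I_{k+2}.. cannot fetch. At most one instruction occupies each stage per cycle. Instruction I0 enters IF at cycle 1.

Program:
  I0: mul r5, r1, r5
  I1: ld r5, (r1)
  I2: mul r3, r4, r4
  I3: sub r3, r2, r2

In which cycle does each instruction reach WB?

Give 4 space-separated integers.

Answer: 5 6 7 8

Derivation:
I0 mul r5 <- r1,r5: IF@1 ID@2 stall=0 (-) EX@3 MEM@4 WB@5
I1 ld r5 <- r1: IF@2 ID@3 stall=0 (-) EX@4 MEM@5 WB@6
I2 mul r3 <- r4,r4: IF@3 ID@4 stall=0 (-) EX@5 MEM@6 WB@7
I3 sub r3 <- r2,r2: IF@4 ID@5 stall=0 (-) EX@6 MEM@7 WB@8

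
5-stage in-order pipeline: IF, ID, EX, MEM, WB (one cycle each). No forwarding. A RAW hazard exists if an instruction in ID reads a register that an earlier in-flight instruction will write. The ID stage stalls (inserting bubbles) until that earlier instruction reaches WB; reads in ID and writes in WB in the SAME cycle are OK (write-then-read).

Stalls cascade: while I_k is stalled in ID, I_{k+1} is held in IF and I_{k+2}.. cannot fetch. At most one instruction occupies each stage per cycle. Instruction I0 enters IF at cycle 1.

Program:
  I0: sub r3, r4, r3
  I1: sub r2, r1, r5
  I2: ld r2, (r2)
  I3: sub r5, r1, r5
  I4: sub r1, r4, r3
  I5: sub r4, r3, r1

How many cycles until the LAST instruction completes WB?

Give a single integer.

Answer: 14

Derivation:
I0 sub r3 <- r4,r3: IF@1 ID@2 stall=0 (-) EX@3 MEM@4 WB@5
I1 sub r2 <- r1,r5: IF@2 ID@3 stall=0 (-) EX@4 MEM@5 WB@6
I2 ld r2 <- r2: IF@3 ID@4 stall=2 (RAW on I1.r2 (WB@6)) EX@7 MEM@8 WB@9
I3 sub r5 <- r1,r5: IF@4 ID@7 stall=0 (-) EX@8 MEM@9 WB@10
I4 sub r1 <- r4,r3: IF@7 ID@8 stall=0 (-) EX@9 MEM@10 WB@11
I5 sub r4 <- r3,r1: IF@8 ID@9 stall=2 (RAW on I4.r1 (WB@11)) EX@12 MEM@13 WB@14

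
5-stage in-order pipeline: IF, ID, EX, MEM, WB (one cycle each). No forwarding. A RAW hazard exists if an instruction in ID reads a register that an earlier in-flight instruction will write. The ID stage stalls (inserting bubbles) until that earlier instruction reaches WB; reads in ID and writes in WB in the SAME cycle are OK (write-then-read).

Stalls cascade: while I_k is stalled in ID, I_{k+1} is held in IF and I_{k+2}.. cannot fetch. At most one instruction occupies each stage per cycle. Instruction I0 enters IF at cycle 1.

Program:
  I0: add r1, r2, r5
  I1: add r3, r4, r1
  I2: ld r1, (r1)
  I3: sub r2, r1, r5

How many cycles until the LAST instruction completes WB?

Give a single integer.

I0 add r1 <- r2,r5: IF@1 ID@2 stall=0 (-) EX@3 MEM@4 WB@5
I1 add r3 <- r4,r1: IF@2 ID@3 stall=2 (RAW on I0.r1 (WB@5)) EX@6 MEM@7 WB@8
I2 ld r1 <- r1: IF@3 ID@6 stall=0 (-) EX@7 MEM@8 WB@9
I3 sub r2 <- r1,r5: IF@6 ID@7 stall=2 (RAW on I2.r1 (WB@9)) EX@10 MEM@11 WB@12

Answer: 12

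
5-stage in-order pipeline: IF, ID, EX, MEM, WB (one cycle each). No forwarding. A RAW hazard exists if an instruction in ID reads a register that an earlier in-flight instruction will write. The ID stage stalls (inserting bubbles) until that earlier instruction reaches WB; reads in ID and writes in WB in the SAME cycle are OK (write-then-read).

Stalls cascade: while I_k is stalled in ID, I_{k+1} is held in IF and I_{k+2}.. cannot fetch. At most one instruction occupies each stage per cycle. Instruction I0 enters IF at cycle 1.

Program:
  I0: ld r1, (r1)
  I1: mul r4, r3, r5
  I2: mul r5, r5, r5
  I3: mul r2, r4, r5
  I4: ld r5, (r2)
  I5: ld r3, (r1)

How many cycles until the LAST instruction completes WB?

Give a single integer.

Answer: 14

Derivation:
I0 ld r1 <- r1: IF@1 ID@2 stall=0 (-) EX@3 MEM@4 WB@5
I1 mul r4 <- r3,r5: IF@2 ID@3 stall=0 (-) EX@4 MEM@5 WB@6
I2 mul r5 <- r5,r5: IF@3 ID@4 stall=0 (-) EX@5 MEM@6 WB@7
I3 mul r2 <- r4,r5: IF@4 ID@5 stall=2 (RAW on I2.r5 (WB@7)) EX@8 MEM@9 WB@10
I4 ld r5 <- r2: IF@5 ID@8 stall=2 (RAW on I3.r2 (WB@10)) EX@11 MEM@12 WB@13
I5 ld r3 <- r1: IF@8 ID@11 stall=0 (-) EX@12 MEM@13 WB@14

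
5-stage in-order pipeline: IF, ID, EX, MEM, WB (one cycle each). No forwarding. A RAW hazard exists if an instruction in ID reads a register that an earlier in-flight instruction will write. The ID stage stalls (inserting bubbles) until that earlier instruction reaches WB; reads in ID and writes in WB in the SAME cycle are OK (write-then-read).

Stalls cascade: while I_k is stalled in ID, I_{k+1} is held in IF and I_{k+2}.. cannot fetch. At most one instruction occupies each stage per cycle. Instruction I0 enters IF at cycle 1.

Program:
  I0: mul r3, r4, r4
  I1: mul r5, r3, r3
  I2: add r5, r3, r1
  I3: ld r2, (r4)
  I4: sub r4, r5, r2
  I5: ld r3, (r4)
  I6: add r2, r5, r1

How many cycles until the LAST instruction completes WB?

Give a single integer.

I0 mul r3 <- r4,r4: IF@1 ID@2 stall=0 (-) EX@3 MEM@4 WB@5
I1 mul r5 <- r3,r3: IF@2 ID@3 stall=2 (RAW on I0.r3 (WB@5)) EX@6 MEM@7 WB@8
I2 add r5 <- r3,r1: IF@3 ID@6 stall=0 (-) EX@7 MEM@8 WB@9
I3 ld r2 <- r4: IF@6 ID@7 stall=0 (-) EX@8 MEM@9 WB@10
I4 sub r4 <- r5,r2: IF@7 ID@8 stall=2 (RAW on I3.r2 (WB@10)) EX@11 MEM@12 WB@13
I5 ld r3 <- r4: IF@8 ID@11 stall=2 (RAW on I4.r4 (WB@13)) EX@14 MEM@15 WB@16
I6 add r2 <- r5,r1: IF@11 ID@14 stall=0 (-) EX@15 MEM@16 WB@17

Answer: 17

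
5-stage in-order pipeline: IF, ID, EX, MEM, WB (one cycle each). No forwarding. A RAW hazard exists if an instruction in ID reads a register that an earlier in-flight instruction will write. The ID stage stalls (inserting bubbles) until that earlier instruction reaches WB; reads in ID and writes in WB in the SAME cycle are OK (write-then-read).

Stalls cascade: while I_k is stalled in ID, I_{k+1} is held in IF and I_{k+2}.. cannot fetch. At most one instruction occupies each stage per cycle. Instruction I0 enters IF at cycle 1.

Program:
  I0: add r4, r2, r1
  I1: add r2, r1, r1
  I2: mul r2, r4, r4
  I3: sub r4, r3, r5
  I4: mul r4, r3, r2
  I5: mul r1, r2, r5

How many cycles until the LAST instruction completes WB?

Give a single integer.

Answer: 12

Derivation:
I0 add r4 <- r2,r1: IF@1 ID@2 stall=0 (-) EX@3 MEM@4 WB@5
I1 add r2 <- r1,r1: IF@2 ID@3 stall=0 (-) EX@4 MEM@5 WB@6
I2 mul r2 <- r4,r4: IF@3 ID@4 stall=1 (RAW on I0.r4 (WB@5)) EX@6 MEM@7 WB@8
I3 sub r4 <- r3,r5: IF@4 ID@6 stall=0 (-) EX@7 MEM@8 WB@9
I4 mul r4 <- r3,r2: IF@6 ID@7 stall=1 (RAW on I2.r2 (WB@8)) EX@9 MEM@10 WB@11
I5 mul r1 <- r2,r5: IF@7 ID@9 stall=0 (-) EX@10 MEM@11 WB@12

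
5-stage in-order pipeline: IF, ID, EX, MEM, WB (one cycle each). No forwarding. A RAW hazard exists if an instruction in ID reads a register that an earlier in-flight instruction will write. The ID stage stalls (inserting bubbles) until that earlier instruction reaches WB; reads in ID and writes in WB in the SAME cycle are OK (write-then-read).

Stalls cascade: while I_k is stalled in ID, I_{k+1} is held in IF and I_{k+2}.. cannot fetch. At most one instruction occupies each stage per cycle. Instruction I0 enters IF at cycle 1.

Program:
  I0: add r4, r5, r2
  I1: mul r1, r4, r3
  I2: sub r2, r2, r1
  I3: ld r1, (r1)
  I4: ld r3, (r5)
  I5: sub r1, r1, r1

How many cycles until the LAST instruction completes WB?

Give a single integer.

Answer: 15

Derivation:
I0 add r4 <- r5,r2: IF@1 ID@2 stall=0 (-) EX@3 MEM@4 WB@5
I1 mul r1 <- r4,r3: IF@2 ID@3 stall=2 (RAW on I0.r4 (WB@5)) EX@6 MEM@7 WB@8
I2 sub r2 <- r2,r1: IF@3 ID@6 stall=2 (RAW on I1.r1 (WB@8)) EX@9 MEM@10 WB@11
I3 ld r1 <- r1: IF@6 ID@9 stall=0 (-) EX@10 MEM@11 WB@12
I4 ld r3 <- r5: IF@9 ID@10 stall=0 (-) EX@11 MEM@12 WB@13
I5 sub r1 <- r1,r1: IF@10 ID@11 stall=1 (RAW on I3.r1 (WB@12)) EX@13 MEM@14 WB@15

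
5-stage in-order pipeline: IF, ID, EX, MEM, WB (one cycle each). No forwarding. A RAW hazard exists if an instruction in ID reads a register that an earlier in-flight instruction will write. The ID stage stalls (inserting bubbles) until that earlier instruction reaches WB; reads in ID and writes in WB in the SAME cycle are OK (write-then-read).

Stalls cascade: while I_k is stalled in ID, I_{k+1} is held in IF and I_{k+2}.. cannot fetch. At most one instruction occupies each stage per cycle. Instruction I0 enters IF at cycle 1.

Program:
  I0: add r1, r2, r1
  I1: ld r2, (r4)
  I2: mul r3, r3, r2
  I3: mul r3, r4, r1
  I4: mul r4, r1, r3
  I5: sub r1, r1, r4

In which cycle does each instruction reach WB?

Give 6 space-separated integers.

Answer: 5 6 9 10 13 16

Derivation:
I0 add r1 <- r2,r1: IF@1 ID@2 stall=0 (-) EX@3 MEM@4 WB@5
I1 ld r2 <- r4: IF@2 ID@3 stall=0 (-) EX@4 MEM@5 WB@6
I2 mul r3 <- r3,r2: IF@3 ID@4 stall=2 (RAW on I1.r2 (WB@6)) EX@7 MEM@8 WB@9
I3 mul r3 <- r4,r1: IF@4 ID@7 stall=0 (-) EX@8 MEM@9 WB@10
I4 mul r4 <- r1,r3: IF@7 ID@8 stall=2 (RAW on I3.r3 (WB@10)) EX@11 MEM@12 WB@13
I5 sub r1 <- r1,r4: IF@8 ID@11 stall=2 (RAW on I4.r4 (WB@13)) EX@14 MEM@15 WB@16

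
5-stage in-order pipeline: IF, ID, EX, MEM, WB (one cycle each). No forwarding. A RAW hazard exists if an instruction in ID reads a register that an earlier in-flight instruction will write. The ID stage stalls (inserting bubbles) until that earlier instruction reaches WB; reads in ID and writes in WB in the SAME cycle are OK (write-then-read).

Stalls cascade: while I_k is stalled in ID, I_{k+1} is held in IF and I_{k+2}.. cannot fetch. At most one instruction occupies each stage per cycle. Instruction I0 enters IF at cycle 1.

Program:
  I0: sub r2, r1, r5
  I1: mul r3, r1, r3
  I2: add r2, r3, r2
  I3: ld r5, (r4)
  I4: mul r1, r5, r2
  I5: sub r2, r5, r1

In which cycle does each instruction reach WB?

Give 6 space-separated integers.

Answer: 5 6 9 10 13 16

Derivation:
I0 sub r2 <- r1,r5: IF@1 ID@2 stall=0 (-) EX@3 MEM@4 WB@5
I1 mul r3 <- r1,r3: IF@2 ID@3 stall=0 (-) EX@4 MEM@5 WB@6
I2 add r2 <- r3,r2: IF@3 ID@4 stall=2 (RAW on I1.r3 (WB@6)) EX@7 MEM@8 WB@9
I3 ld r5 <- r4: IF@4 ID@7 stall=0 (-) EX@8 MEM@9 WB@10
I4 mul r1 <- r5,r2: IF@7 ID@8 stall=2 (RAW on I3.r5 (WB@10)) EX@11 MEM@12 WB@13
I5 sub r2 <- r5,r1: IF@8 ID@11 stall=2 (RAW on I4.r1 (WB@13)) EX@14 MEM@15 WB@16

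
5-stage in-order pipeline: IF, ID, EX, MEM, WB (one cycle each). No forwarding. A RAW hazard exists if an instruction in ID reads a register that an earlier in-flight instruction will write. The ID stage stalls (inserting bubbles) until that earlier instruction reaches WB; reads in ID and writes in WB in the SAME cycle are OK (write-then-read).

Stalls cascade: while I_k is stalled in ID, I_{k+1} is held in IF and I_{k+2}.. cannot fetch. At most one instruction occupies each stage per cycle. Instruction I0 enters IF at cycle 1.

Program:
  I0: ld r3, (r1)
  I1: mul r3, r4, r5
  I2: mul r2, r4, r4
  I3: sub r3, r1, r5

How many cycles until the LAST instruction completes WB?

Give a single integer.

Answer: 8

Derivation:
I0 ld r3 <- r1: IF@1 ID@2 stall=0 (-) EX@3 MEM@4 WB@5
I1 mul r3 <- r4,r5: IF@2 ID@3 stall=0 (-) EX@4 MEM@5 WB@6
I2 mul r2 <- r4,r4: IF@3 ID@4 stall=0 (-) EX@5 MEM@6 WB@7
I3 sub r3 <- r1,r5: IF@4 ID@5 stall=0 (-) EX@6 MEM@7 WB@8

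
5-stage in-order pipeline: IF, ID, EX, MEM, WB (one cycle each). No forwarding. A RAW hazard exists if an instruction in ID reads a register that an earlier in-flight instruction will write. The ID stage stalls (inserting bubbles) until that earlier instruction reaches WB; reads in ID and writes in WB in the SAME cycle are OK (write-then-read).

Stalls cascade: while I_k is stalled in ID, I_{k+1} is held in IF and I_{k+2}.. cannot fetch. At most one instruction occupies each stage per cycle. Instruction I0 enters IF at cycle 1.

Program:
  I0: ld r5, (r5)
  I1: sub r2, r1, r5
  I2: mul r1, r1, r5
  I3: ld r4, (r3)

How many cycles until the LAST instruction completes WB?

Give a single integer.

I0 ld r5 <- r5: IF@1 ID@2 stall=0 (-) EX@3 MEM@4 WB@5
I1 sub r2 <- r1,r5: IF@2 ID@3 stall=2 (RAW on I0.r5 (WB@5)) EX@6 MEM@7 WB@8
I2 mul r1 <- r1,r5: IF@3 ID@6 stall=0 (-) EX@7 MEM@8 WB@9
I3 ld r4 <- r3: IF@6 ID@7 stall=0 (-) EX@8 MEM@9 WB@10

Answer: 10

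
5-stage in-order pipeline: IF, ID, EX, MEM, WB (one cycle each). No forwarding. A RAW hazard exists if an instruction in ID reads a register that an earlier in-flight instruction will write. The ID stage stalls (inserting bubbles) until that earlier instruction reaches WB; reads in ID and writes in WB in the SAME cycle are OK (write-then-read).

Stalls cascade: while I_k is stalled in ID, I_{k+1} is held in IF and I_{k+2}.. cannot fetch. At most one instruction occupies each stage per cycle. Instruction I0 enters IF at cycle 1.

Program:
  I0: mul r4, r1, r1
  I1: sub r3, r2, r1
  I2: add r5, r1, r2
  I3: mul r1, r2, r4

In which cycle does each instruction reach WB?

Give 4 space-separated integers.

I0 mul r4 <- r1,r1: IF@1 ID@2 stall=0 (-) EX@3 MEM@4 WB@5
I1 sub r3 <- r2,r1: IF@2 ID@3 stall=0 (-) EX@4 MEM@5 WB@6
I2 add r5 <- r1,r2: IF@3 ID@4 stall=0 (-) EX@5 MEM@6 WB@7
I3 mul r1 <- r2,r4: IF@4 ID@5 stall=0 (-) EX@6 MEM@7 WB@8

Answer: 5 6 7 8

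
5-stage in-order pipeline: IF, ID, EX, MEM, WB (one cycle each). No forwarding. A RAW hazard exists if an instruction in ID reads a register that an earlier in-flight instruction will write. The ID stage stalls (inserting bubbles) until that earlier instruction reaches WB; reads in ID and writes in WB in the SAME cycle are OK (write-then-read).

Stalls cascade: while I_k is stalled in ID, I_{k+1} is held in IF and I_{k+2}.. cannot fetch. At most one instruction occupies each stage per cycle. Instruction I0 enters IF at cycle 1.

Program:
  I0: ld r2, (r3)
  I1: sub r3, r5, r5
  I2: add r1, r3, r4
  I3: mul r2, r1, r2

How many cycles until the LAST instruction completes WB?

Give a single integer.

I0 ld r2 <- r3: IF@1 ID@2 stall=0 (-) EX@3 MEM@4 WB@5
I1 sub r3 <- r5,r5: IF@2 ID@3 stall=0 (-) EX@4 MEM@5 WB@6
I2 add r1 <- r3,r4: IF@3 ID@4 stall=2 (RAW on I1.r3 (WB@6)) EX@7 MEM@8 WB@9
I3 mul r2 <- r1,r2: IF@4 ID@7 stall=2 (RAW on I2.r1 (WB@9)) EX@10 MEM@11 WB@12

Answer: 12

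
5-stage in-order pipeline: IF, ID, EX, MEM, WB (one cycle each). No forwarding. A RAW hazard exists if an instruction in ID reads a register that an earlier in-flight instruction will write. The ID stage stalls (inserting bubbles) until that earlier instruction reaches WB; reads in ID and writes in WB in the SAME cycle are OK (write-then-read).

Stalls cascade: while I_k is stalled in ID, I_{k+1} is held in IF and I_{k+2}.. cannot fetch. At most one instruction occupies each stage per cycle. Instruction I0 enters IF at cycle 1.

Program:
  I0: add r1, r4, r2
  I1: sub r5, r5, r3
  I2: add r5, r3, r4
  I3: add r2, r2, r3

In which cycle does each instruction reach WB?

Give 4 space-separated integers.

Answer: 5 6 7 8

Derivation:
I0 add r1 <- r4,r2: IF@1 ID@2 stall=0 (-) EX@3 MEM@4 WB@5
I1 sub r5 <- r5,r3: IF@2 ID@3 stall=0 (-) EX@4 MEM@5 WB@6
I2 add r5 <- r3,r4: IF@3 ID@4 stall=0 (-) EX@5 MEM@6 WB@7
I3 add r2 <- r2,r3: IF@4 ID@5 stall=0 (-) EX@6 MEM@7 WB@8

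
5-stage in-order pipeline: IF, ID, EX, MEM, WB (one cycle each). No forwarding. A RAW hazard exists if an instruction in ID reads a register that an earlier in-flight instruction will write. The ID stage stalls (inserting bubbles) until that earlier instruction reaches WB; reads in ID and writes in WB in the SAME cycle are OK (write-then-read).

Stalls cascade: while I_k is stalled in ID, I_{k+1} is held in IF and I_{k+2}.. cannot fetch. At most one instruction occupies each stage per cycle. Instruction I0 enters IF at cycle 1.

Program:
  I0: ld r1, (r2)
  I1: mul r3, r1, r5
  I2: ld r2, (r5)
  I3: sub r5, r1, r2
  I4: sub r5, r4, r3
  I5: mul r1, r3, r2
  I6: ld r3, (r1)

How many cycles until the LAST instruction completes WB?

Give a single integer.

Answer: 17

Derivation:
I0 ld r1 <- r2: IF@1 ID@2 stall=0 (-) EX@3 MEM@4 WB@5
I1 mul r3 <- r1,r5: IF@2 ID@3 stall=2 (RAW on I0.r1 (WB@5)) EX@6 MEM@7 WB@8
I2 ld r2 <- r5: IF@3 ID@6 stall=0 (-) EX@7 MEM@8 WB@9
I3 sub r5 <- r1,r2: IF@6 ID@7 stall=2 (RAW on I2.r2 (WB@9)) EX@10 MEM@11 WB@12
I4 sub r5 <- r4,r3: IF@7 ID@10 stall=0 (-) EX@11 MEM@12 WB@13
I5 mul r1 <- r3,r2: IF@10 ID@11 stall=0 (-) EX@12 MEM@13 WB@14
I6 ld r3 <- r1: IF@11 ID@12 stall=2 (RAW on I5.r1 (WB@14)) EX@15 MEM@16 WB@17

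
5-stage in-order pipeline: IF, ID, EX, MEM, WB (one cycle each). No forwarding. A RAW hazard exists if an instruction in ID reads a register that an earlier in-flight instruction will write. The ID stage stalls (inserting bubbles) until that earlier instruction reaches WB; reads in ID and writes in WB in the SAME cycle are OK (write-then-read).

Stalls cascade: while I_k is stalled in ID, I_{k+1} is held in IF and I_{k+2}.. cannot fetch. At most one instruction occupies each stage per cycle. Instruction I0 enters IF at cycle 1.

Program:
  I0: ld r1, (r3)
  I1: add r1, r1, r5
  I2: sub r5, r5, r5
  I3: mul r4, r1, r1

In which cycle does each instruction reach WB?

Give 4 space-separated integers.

I0 ld r1 <- r3: IF@1 ID@2 stall=0 (-) EX@3 MEM@4 WB@5
I1 add r1 <- r1,r5: IF@2 ID@3 stall=2 (RAW on I0.r1 (WB@5)) EX@6 MEM@7 WB@8
I2 sub r5 <- r5,r5: IF@3 ID@6 stall=0 (-) EX@7 MEM@8 WB@9
I3 mul r4 <- r1,r1: IF@6 ID@7 stall=1 (RAW on I1.r1 (WB@8)) EX@9 MEM@10 WB@11

Answer: 5 8 9 11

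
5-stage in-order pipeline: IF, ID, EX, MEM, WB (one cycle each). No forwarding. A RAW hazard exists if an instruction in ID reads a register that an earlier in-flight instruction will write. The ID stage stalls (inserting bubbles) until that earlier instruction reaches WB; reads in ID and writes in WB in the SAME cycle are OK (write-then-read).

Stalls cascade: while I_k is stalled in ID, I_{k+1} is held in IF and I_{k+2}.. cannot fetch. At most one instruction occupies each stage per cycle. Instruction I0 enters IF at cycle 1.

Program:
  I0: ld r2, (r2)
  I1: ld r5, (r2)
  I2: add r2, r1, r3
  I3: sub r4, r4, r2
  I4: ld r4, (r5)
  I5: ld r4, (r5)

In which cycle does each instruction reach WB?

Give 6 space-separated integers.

Answer: 5 8 9 12 13 14

Derivation:
I0 ld r2 <- r2: IF@1 ID@2 stall=0 (-) EX@3 MEM@4 WB@5
I1 ld r5 <- r2: IF@2 ID@3 stall=2 (RAW on I0.r2 (WB@5)) EX@6 MEM@7 WB@8
I2 add r2 <- r1,r3: IF@3 ID@6 stall=0 (-) EX@7 MEM@8 WB@9
I3 sub r4 <- r4,r2: IF@6 ID@7 stall=2 (RAW on I2.r2 (WB@9)) EX@10 MEM@11 WB@12
I4 ld r4 <- r5: IF@7 ID@10 stall=0 (-) EX@11 MEM@12 WB@13
I5 ld r4 <- r5: IF@10 ID@11 stall=0 (-) EX@12 MEM@13 WB@14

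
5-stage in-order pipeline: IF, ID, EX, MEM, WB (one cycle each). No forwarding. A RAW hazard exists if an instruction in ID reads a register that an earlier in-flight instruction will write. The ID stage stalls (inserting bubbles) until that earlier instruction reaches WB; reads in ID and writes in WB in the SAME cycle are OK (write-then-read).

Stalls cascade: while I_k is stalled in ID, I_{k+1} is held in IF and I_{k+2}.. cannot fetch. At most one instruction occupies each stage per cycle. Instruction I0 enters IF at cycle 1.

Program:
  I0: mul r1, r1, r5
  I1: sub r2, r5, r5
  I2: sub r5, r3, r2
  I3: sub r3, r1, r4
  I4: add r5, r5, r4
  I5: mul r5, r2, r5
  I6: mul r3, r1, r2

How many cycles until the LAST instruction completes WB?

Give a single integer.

I0 mul r1 <- r1,r5: IF@1 ID@2 stall=0 (-) EX@3 MEM@4 WB@5
I1 sub r2 <- r5,r5: IF@2 ID@3 stall=0 (-) EX@4 MEM@5 WB@6
I2 sub r5 <- r3,r2: IF@3 ID@4 stall=2 (RAW on I1.r2 (WB@6)) EX@7 MEM@8 WB@9
I3 sub r3 <- r1,r4: IF@4 ID@7 stall=0 (-) EX@8 MEM@9 WB@10
I4 add r5 <- r5,r4: IF@7 ID@8 stall=1 (RAW on I2.r5 (WB@9)) EX@10 MEM@11 WB@12
I5 mul r5 <- r2,r5: IF@8 ID@10 stall=2 (RAW on I4.r5 (WB@12)) EX@13 MEM@14 WB@15
I6 mul r3 <- r1,r2: IF@10 ID@13 stall=0 (-) EX@14 MEM@15 WB@16

Answer: 16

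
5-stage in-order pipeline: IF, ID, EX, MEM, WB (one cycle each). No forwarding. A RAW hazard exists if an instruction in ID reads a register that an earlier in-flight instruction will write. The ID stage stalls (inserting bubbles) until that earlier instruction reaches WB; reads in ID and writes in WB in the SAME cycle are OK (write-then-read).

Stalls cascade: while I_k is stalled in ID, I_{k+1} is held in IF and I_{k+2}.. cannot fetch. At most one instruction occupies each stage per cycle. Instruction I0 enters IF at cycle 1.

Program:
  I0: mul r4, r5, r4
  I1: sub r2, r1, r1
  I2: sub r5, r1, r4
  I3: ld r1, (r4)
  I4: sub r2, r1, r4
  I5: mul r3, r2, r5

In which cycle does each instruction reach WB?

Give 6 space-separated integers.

Answer: 5 6 8 9 12 15

Derivation:
I0 mul r4 <- r5,r4: IF@1 ID@2 stall=0 (-) EX@3 MEM@4 WB@5
I1 sub r2 <- r1,r1: IF@2 ID@3 stall=0 (-) EX@4 MEM@5 WB@6
I2 sub r5 <- r1,r4: IF@3 ID@4 stall=1 (RAW on I0.r4 (WB@5)) EX@6 MEM@7 WB@8
I3 ld r1 <- r4: IF@4 ID@6 stall=0 (-) EX@7 MEM@8 WB@9
I4 sub r2 <- r1,r4: IF@6 ID@7 stall=2 (RAW on I3.r1 (WB@9)) EX@10 MEM@11 WB@12
I5 mul r3 <- r2,r5: IF@7 ID@10 stall=2 (RAW on I4.r2 (WB@12)) EX@13 MEM@14 WB@15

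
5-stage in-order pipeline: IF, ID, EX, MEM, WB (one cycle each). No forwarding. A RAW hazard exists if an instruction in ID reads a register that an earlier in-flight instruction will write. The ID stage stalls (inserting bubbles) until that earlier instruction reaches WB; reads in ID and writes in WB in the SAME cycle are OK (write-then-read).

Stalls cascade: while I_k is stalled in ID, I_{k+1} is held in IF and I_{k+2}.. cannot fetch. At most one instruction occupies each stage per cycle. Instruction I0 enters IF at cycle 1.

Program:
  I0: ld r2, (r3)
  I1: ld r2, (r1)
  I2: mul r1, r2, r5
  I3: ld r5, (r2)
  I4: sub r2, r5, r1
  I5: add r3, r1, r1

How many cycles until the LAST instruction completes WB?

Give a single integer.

I0 ld r2 <- r3: IF@1 ID@2 stall=0 (-) EX@3 MEM@4 WB@5
I1 ld r2 <- r1: IF@2 ID@3 stall=0 (-) EX@4 MEM@5 WB@6
I2 mul r1 <- r2,r5: IF@3 ID@4 stall=2 (RAW on I1.r2 (WB@6)) EX@7 MEM@8 WB@9
I3 ld r5 <- r2: IF@4 ID@7 stall=0 (-) EX@8 MEM@9 WB@10
I4 sub r2 <- r5,r1: IF@7 ID@8 stall=2 (RAW on I3.r5 (WB@10)) EX@11 MEM@12 WB@13
I5 add r3 <- r1,r1: IF@8 ID@11 stall=0 (-) EX@12 MEM@13 WB@14

Answer: 14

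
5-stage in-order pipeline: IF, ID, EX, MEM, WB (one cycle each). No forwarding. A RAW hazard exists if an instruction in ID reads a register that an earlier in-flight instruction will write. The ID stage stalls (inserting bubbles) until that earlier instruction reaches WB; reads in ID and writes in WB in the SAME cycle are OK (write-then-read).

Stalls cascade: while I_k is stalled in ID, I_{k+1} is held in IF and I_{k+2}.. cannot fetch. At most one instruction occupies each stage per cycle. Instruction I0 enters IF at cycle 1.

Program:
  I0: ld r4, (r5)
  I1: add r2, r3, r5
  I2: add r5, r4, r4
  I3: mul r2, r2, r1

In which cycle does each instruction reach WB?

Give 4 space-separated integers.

Answer: 5 6 8 9

Derivation:
I0 ld r4 <- r5: IF@1 ID@2 stall=0 (-) EX@3 MEM@4 WB@5
I1 add r2 <- r3,r5: IF@2 ID@3 stall=0 (-) EX@4 MEM@5 WB@6
I2 add r5 <- r4,r4: IF@3 ID@4 stall=1 (RAW on I0.r4 (WB@5)) EX@6 MEM@7 WB@8
I3 mul r2 <- r2,r1: IF@4 ID@6 stall=0 (-) EX@7 MEM@8 WB@9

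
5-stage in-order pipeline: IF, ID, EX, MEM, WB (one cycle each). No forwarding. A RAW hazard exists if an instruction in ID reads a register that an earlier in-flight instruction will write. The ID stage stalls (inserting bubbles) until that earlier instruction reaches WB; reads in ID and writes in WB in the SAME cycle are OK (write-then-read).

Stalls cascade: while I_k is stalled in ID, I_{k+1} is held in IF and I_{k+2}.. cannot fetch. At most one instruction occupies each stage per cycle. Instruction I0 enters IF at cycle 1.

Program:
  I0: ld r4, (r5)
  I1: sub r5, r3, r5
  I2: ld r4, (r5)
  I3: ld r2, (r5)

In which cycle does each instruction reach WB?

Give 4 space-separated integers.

I0 ld r4 <- r5: IF@1 ID@2 stall=0 (-) EX@3 MEM@4 WB@5
I1 sub r5 <- r3,r5: IF@2 ID@3 stall=0 (-) EX@4 MEM@5 WB@6
I2 ld r4 <- r5: IF@3 ID@4 stall=2 (RAW on I1.r5 (WB@6)) EX@7 MEM@8 WB@9
I3 ld r2 <- r5: IF@4 ID@7 stall=0 (-) EX@8 MEM@9 WB@10

Answer: 5 6 9 10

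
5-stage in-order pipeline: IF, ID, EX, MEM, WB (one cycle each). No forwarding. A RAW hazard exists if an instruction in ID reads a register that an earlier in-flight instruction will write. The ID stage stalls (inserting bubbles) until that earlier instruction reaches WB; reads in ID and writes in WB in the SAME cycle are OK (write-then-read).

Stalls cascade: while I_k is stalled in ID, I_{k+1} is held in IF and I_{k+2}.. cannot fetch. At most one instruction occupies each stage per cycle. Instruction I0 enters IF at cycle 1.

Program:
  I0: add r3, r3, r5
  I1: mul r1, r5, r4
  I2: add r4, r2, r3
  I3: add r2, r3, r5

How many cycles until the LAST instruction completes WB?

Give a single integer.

I0 add r3 <- r3,r5: IF@1 ID@2 stall=0 (-) EX@3 MEM@4 WB@5
I1 mul r1 <- r5,r4: IF@2 ID@3 stall=0 (-) EX@4 MEM@5 WB@6
I2 add r4 <- r2,r3: IF@3 ID@4 stall=1 (RAW on I0.r3 (WB@5)) EX@6 MEM@7 WB@8
I3 add r2 <- r3,r5: IF@4 ID@6 stall=0 (-) EX@7 MEM@8 WB@9

Answer: 9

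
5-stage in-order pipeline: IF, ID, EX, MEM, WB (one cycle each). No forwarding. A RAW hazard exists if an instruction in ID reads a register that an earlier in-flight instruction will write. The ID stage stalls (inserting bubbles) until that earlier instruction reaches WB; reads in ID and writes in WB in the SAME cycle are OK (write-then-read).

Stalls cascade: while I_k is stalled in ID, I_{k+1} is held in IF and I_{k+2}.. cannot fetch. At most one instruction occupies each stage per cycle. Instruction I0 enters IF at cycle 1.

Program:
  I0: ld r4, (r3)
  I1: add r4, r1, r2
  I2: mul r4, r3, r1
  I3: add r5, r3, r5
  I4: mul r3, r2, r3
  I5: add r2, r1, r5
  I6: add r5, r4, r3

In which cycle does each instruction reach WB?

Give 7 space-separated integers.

I0 ld r4 <- r3: IF@1 ID@2 stall=0 (-) EX@3 MEM@4 WB@5
I1 add r4 <- r1,r2: IF@2 ID@3 stall=0 (-) EX@4 MEM@5 WB@6
I2 mul r4 <- r3,r1: IF@3 ID@4 stall=0 (-) EX@5 MEM@6 WB@7
I3 add r5 <- r3,r5: IF@4 ID@5 stall=0 (-) EX@6 MEM@7 WB@8
I4 mul r3 <- r2,r3: IF@5 ID@6 stall=0 (-) EX@7 MEM@8 WB@9
I5 add r2 <- r1,r5: IF@6 ID@7 stall=1 (RAW on I3.r5 (WB@8)) EX@9 MEM@10 WB@11
I6 add r5 <- r4,r3: IF@7 ID@9 stall=0 (-) EX@10 MEM@11 WB@12

Answer: 5 6 7 8 9 11 12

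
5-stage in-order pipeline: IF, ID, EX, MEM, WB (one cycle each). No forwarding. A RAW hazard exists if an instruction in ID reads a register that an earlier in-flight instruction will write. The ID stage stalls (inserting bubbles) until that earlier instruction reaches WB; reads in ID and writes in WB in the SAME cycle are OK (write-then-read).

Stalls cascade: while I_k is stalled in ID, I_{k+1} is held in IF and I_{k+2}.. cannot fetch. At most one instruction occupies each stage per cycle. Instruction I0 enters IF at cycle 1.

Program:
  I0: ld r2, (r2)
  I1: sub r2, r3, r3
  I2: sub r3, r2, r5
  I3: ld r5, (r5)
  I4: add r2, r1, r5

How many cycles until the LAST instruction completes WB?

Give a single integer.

Answer: 13

Derivation:
I0 ld r2 <- r2: IF@1 ID@2 stall=0 (-) EX@3 MEM@4 WB@5
I1 sub r2 <- r3,r3: IF@2 ID@3 stall=0 (-) EX@4 MEM@5 WB@6
I2 sub r3 <- r2,r5: IF@3 ID@4 stall=2 (RAW on I1.r2 (WB@6)) EX@7 MEM@8 WB@9
I3 ld r5 <- r5: IF@4 ID@7 stall=0 (-) EX@8 MEM@9 WB@10
I4 add r2 <- r1,r5: IF@7 ID@8 stall=2 (RAW on I3.r5 (WB@10)) EX@11 MEM@12 WB@13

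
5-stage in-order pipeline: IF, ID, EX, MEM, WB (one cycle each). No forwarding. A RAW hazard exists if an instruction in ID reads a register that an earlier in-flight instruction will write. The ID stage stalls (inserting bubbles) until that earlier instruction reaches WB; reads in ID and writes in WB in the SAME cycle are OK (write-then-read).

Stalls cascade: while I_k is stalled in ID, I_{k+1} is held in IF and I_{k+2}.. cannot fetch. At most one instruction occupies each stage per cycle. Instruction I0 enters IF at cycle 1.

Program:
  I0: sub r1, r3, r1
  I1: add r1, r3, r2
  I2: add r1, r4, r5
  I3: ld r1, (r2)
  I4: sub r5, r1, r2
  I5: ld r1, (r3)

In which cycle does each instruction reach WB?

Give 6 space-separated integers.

Answer: 5 6 7 8 11 12

Derivation:
I0 sub r1 <- r3,r1: IF@1 ID@2 stall=0 (-) EX@3 MEM@4 WB@5
I1 add r1 <- r3,r2: IF@2 ID@3 stall=0 (-) EX@4 MEM@5 WB@6
I2 add r1 <- r4,r5: IF@3 ID@4 stall=0 (-) EX@5 MEM@6 WB@7
I3 ld r1 <- r2: IF@4 ID@5 stall=0 (-) EX@6 MEM@7 WB@8
I4 sub r5 <- r1,r2: IF@5 ID@6 stall=2 (RAW on I3.r1 (WB@8)) EX@9 MEM@10 WB@11
I5 ld r1 <- r3: IF@6 ID@9 stall=0 (-) EX@10 MEM@11 WB@12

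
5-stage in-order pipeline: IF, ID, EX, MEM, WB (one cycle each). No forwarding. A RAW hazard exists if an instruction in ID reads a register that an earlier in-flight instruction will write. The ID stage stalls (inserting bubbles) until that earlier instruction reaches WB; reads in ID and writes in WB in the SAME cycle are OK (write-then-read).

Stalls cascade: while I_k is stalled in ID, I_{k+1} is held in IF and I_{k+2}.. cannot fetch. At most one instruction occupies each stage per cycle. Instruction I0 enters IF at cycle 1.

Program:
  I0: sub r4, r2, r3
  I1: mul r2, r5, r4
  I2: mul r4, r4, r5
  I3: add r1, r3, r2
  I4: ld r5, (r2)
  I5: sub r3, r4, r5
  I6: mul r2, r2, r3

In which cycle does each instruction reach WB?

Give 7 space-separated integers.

Answer: 5 8 9 11 12 15 18

Derivation:
I0 sub r4 <- r2,r3: IF@1 ID@2 stall=0 (-) EX@3 MEM@4 WB@5
I1 mul r2 <- r5,r4: IF@2 ID@3 stall=2 (RAW on I0.r4 (WB@5)) EX@6 MEM@7 WB@8
I2 mul r4 <- r4,r5: IF@3 ID@6 stall=0 (-) EX@7 MEM@8 WB@9
I3 add r1 <- r3,r2: IF@6 ID@7 stall=1 (RAW on I1.r2 (WB@8)) EX@9 MEM@10 WB@11
I4 ld r5 <- r2: IF@7 ID@9 stall=0 (-) EX@10 MEM@11 WB@12
I5 sub r3 <- r4,r5: IF@9 ID@10 stall=2 (RAW on I4.r5 (WB@12)) EX@13 MEM@14 WB@15
I6 mul r2 <- r2,r3: IF@10 ID@13 stall=2 (RAW on I5.r3 (WB@15)) EX@16 MEM@17 WB@18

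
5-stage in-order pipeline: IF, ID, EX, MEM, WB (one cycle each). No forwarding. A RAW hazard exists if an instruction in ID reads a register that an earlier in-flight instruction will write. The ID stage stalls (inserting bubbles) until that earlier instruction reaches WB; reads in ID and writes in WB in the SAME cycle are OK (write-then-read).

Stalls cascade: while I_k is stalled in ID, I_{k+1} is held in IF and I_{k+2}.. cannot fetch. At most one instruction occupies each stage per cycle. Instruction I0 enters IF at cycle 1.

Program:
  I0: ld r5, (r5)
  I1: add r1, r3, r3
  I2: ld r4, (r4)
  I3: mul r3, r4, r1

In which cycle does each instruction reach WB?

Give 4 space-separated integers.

Answer: 5 6 7 10

Derivation:
I0 ld r5 <- r5: IF@1 ID@2 stall=0 (-) EX@3 MEM@4 WB@5
I1 add r1 <- r3,r3: IF@2 ID@3 stall=0 (-) EX@4 MEM@5 WB@6
I2 ld r4 <- r4: IF@3 ID@4 stall=0 (-) EX@5 MEM@6 WB@7
I3 mul r3 <- r4,r1: IF@4 ID@5 stall=2 (RAW on I2.r4 (WB@7)) EX@8 MEM@9 WB@10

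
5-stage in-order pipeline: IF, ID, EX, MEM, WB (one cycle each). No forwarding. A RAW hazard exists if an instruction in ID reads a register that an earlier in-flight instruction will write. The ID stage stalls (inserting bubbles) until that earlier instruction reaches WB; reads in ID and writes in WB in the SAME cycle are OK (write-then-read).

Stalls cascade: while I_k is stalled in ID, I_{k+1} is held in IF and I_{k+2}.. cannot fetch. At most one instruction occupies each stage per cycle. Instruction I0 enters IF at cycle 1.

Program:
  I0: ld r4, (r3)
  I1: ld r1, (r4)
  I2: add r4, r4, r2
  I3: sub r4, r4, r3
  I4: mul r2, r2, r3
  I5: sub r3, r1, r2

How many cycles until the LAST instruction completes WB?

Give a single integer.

I0 ld r4 <- r3: IF@1 ID@2 stall=0 (-) EX@3 MEM@4 WB@5
I1 ld r1 <- r4: IF@2 ID@3 stall=2 (RAW on I0.r4 (WB@5)) EX@6 MEM@7 WB@8
I2 add r4 <- r4,r2: IF@3 ID@6 stall=0 (-) EX@7 MEM@8 WB@9
I3 sub r4 <- r4,r3: IF@6 ID@7 stall=2 (RAW on I2.r4 (WB@9)) EX@10 MEM@11 WB@12
I4 mul r2 <- r2,r3: IF@7 ID@10 stall=0 (-) EX@11 MEM@12 WB@13
I5 sub r3 <- r1,r2: IF@10 ID@11 stall=2 (RAW on I4.r2 (WB@13)) EX@14 MEM@15 WB@16

Answer: 16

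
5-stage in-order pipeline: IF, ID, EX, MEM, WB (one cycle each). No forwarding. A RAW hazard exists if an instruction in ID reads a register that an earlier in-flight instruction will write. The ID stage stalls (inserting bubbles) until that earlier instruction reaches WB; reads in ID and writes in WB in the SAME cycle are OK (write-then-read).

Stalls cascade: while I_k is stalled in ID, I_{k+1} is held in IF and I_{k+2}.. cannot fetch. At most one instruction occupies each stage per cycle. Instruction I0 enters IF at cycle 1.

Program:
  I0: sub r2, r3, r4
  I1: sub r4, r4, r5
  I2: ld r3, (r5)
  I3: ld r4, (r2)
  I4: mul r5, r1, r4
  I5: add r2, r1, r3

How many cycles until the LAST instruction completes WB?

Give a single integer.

Answer: 12

Derivation:
I0 sub r2 <- r3,r4: IF@1 ID@2 stall=0 (-) EX@3 MEM@4 WB@5
I1 sub r4 <- r4,r5: IF@2 ID@3 stall=0 (-) EX@4 MEM@5 WB@6
I2 ld r3 <- r5: IF@3 ID@4 stall=0 (-) EX@5 MEM@6 WB@7
I3 ld r4 <- r2: IF@4 ID@5 stall=0 (-) EX@6 MEM@7 WB@8
I4 mul r5 <- r1,r4: IF@5 ID@6 stall=2 (RAW on I3.r4 (WB@8)) EX@9 MEM@10 WB@11
I5 add r2 <- r1,r3: IF@6 ID@9 stall=0 (-) EX@10 MEM@11 WB@12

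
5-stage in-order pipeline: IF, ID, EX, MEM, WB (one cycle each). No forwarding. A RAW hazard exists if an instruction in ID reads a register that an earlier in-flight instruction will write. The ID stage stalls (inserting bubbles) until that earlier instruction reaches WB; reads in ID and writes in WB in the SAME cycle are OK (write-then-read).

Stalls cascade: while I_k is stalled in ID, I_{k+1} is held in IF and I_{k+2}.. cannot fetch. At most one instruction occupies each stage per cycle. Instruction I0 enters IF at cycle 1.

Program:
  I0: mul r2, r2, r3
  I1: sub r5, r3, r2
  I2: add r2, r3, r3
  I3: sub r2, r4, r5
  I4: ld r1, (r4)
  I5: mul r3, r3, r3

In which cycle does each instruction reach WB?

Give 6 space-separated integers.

Answer: 5 8 9 11 12 13

Derivation:
I0 mul r2 <- r2,r3: IF@1 ID@2 stall=0 (-) EX@3 MEM@4 WB@5
I1 sub r5 <- r3,r2: IF@2 ID@3 stall=2 (RAW on I0.r2 (WB@5)) EX@6 MEM@7 WB@8
I2 add r2 <- r3,r3: IF@3 ID@6 stall=0 (-) EX@7 MEM@8 WB@9
I3 sub r2 <- r4,r5: IF@6 ID@7 stall=1 (RAW on I1.r5 (WB@8)) EX@9 MEM@10 WB@11
I4 ld r1 <- r4: IF@7 ID@9 stall=0 (-) EX@10 MEM@11 WB@12
I5 mul r3 <- r3,r3: IF@9 ID@10 stall=0 (-) EX@11 MEM@12 WB@13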